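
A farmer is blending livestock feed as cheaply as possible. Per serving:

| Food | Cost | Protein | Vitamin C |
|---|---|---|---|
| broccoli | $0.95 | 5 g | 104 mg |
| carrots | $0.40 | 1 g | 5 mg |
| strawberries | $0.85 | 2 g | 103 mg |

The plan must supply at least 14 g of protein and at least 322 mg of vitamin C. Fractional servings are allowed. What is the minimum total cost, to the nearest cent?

$2.90

At the optimum either one food covers both requirements or two foods hit both targets exactly; no other combination can be cheaper.
broccoli only: max(14/5, 322/104) = 3.096 servings → $2.94.
carrots only: max(14/1, 322/5) = 64.4 servings → $25.76.
strawberries only: max(14/2, 322/103) = 7 servings → $5.95.
broccoli + carrots: the both-tight solution has a negative serving — not a feasible corner.
broccoli + strawberries with both tight: 2.599 servings and 0.5016 servings → $2.90.
carrots + strawberries with both tight: 8.581 servings and 2.71 servings → $5.74.
The minimum over all feasible corners is $2.90.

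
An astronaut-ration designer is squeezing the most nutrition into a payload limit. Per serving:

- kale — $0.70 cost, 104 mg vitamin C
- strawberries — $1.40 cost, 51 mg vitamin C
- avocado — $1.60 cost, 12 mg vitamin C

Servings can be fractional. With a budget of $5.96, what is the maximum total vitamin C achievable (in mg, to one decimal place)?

Vitamin C per dollar: kale 148.6, strawberries 36.43, avocado 7.5.
With no serving limits, spend the whole cost allowance on kale: $5.96 / $0.70 × 104 mg = 885.5 mg.

885.5 mg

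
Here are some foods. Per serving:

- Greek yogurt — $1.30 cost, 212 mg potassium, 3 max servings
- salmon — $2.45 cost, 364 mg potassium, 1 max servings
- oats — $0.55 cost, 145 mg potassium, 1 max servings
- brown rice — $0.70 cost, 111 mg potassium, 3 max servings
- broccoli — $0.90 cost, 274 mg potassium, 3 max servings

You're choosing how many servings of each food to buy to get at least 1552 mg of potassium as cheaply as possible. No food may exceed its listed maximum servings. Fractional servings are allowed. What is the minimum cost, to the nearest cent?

$6.84

Cost per mg of potassium: broccoli $0.0033, oats $0.0038, Greek yogurt $0.0061, brown rice $0.0063, salmon $0.0067.
Take 3 servings of broccoli: +822.0 mg potassium for $2.70 (total $2.70, still need 730.0 mg).
Take 1 serving of oats: +145.0 mg potassium for $0.55 (total $3.25, still need 585.0 mg).
Take 2.759 servings of Greek yogurt: +585.0 mg potassium for $3.59 (total $6.84, still need 0.0 mg).
Greedy by cheapest-per-mg is optimal for a single linear constraint, so the minimum cost is $6.84.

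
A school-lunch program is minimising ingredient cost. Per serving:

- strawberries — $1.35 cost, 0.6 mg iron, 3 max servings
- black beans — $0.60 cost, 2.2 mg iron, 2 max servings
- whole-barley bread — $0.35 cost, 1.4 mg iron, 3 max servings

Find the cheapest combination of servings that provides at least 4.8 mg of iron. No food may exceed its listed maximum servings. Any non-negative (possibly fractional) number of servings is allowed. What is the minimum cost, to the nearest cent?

Cost per mg of iron: whole-barley bread $0.2500, black beans $0.2727, strawberries $2.2500.
Take 3 servings of whole-barley bread: +4.2 mg iron for $1.05 (total $1.05, still need 0.6 mg).
Take 0.2727 servings of black beans: +0.6 mg iron for $0.16 (total $1.21, still need 0.0 mg).
Filling from the cheapest source first is optimal under one linear minimum: $1.21.

$1.21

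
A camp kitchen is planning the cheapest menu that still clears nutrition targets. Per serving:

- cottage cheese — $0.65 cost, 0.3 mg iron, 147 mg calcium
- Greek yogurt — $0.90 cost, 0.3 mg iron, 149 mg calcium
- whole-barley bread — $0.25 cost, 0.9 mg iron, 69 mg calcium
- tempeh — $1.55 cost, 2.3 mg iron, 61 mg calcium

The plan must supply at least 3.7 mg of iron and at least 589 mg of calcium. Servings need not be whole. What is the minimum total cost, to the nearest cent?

A basic optimal solution has at most two foods positive. Try each food alone and each pair with both targets met exactly.
cottage cheese only: max(3.7/0.3, 589/147) = 12.33 servings → $8.02.
Greek yogurt only: max(3.7/0.3, 589/149) = 12.33 servings → $11.10.
whole-barley bread only: max(3.7/0.9, 589/69) = 8.536 servings → $2.13.
tempeh only: max(3.7/2.3, 589/61) = 9.656 servings → $14.97.
cottage cheese + Greek yogurt: the both-tight solution has a negative serving — not a feasible corner.
cottage cheese + whole-barley bread with both tight: 2.462 servings and 3.29 servings → $2.42.
cottage cheese + tempeh with both tight: 3.53 servings and 1.148 servings → $4.07.
Greek yogurt + whole-barley bread with both tight: 2.423 servings and 3.303 servings → $3.01.
Greek yogurt + tempeh with both tight: 3.48 servings and 1.155 servings → $4.92.
whole-barley bread + tempeh: intersection lies outside the first quadrant.
Cheapest feasible corner: $2.13.

$2.13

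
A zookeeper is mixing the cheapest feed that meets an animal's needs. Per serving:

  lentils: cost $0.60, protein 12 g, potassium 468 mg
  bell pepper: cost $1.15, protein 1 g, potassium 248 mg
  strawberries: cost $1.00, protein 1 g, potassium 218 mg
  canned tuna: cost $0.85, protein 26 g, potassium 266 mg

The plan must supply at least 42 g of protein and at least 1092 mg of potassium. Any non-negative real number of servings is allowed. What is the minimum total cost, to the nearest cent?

Check every corner: each single food scaled to meet both minima, and each pair solved so both constraints bind.
lentils only: max(42/12, 1092/468) = 3.5 servings → $2.10.
bell pepper only: max(42/1, 1092/248) = 42 servings → $48.30.
strawberries only: max(42/1, 1092/218) = 42 servings → $42.00.
canned tuna only: max(42/26, 1092/266) = 4.105 servings → $3.49.
lentils + bell pepper: the both-tight solution has a negative serving — not a feasible corner.
lentils + strawberries with both targets exact would need a negative amount; discard.
lentils + canned tuna with both tight: 1.918 servings and 0.7299 servings → $1.77.
bell pepper + strawberries: the both-tight solution has a negative serving — not a feasible corner.
bell pepper + canned tuna with both tight: 2.786 servings and 1.508 servings → $4.49.
strawberries + canned tuna with both tight: 3.188 servings and 1.493 servings → $4.46.
So the least-cost plan costs $1.77.

$1.77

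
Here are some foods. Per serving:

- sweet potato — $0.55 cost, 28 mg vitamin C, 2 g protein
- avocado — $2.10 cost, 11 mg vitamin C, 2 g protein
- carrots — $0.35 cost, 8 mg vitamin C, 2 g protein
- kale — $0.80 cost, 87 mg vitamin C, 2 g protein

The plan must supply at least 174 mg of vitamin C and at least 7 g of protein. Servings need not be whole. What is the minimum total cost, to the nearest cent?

$2.06

At the optimum either one food covers both requirements or two foods hit both targets exactly; no other combination can be cheaper.
sweet potato only: max(174/28, 7/2) = 6.214 servings → $3.42.
avocado only: max(174/11, 7/2) = 15.82 servings → $33.22.
carrots only: max(174/8, 7/2) = 21.75 servings → $7.61.
kale only: max(174/87, 7/2) = 3.5 servings → $2.80.
sweet potato + avocado with both targets exact would need a negative amount; discard.
sweet potato + carrots: the both-tight solution has a negative serving — not a feasible corner.
sweet potato + kale with both tight: 2.212 servings and 1.288 servings → $2.25.
avocado + carrots: the both-tight solution has a negative serving — not a feasible corner.
avocado + kale with both tight: 1.717 servings and 1.783 servings → $5.03.
carrots + kale with both tight: 1.652 servings and 1.848 servings → $2.06.
Cheapest feasible corner: $2.06.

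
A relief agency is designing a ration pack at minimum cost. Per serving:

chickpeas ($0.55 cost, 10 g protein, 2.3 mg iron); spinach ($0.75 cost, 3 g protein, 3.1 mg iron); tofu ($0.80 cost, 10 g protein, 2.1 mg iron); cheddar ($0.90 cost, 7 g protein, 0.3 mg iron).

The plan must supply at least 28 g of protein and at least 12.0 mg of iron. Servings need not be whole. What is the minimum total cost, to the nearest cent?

chickpeas only: max(28/10, 12.0/2.3) = 5.217 servings → $2.87.
spinach only: max(28/3, 12.0/3.1) = 9.333 servings → $7.00.
tofu only: max(28/10, 12.0/2.1) = 5.714 servings → $4.57.
cheddar only: max(28/7, 12.0/0.3) = 40 servings → $36.00.
chickpeas + spinach with both tight: 2.108 servings and 2.307 servings → $2.89.
chickpeas + tofu: the both-tight solution has a negative serving — not a feasible corner.
chickpeas + cheddar: intersection lies outside the first quadrant.
spinach + tofu with both tight: 2.478 servings and 2.057 servings → $3.50.
spinach + cheddar with both tight: 3.635 servings and 2.442 servings → $4.92.
tofu + cheddar with both targets exact would need a negative amount; discard.
The minimum over all feasible corners is $2.87.

$2.87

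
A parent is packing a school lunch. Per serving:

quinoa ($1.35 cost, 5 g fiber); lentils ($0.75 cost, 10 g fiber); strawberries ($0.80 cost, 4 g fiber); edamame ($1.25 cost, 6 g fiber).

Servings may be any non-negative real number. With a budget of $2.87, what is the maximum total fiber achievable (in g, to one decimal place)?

38.3 g

Fiber per dollar: lentils 13.33, strawberries 5, edamame 4.8, quinoa 3.704.
With no serving limits, spend the whole cost allowance on lentils: $2.87 / $0.75 × 10 g = 38.3 g.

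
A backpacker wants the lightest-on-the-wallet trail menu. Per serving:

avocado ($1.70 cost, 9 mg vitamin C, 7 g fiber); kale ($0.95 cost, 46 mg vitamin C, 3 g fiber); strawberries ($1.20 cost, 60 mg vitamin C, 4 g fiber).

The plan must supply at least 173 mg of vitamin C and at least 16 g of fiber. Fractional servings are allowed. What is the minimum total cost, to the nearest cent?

$4.52

With two linear requirements the optimum uses one or two foods; enumerate the corners.
avocado only: max(173/9, 16/7) = 19.22 servings → $32.68.
kale only: max(173/46, 16/3) = 5.333 servings → $5.07.
strawberries only: max(173/60, 16/4) = 4 servings → $4.80.
avocado + kale with both tight: 0.7356 servings and 3.617 servings → $4.69.
avocado + strawberries with both tight: 0.6979 servings and 2.779 servings → $4.52.
kale + strawberries: the both-tight solution has a negative serving — not a feasible corner.
Cheapest feasible corner: $4.52.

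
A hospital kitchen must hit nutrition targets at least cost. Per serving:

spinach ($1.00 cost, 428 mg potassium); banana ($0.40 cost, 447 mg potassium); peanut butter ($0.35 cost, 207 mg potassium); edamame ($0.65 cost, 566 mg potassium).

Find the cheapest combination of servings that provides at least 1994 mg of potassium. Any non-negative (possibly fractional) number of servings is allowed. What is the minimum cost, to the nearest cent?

$1.78

Cost per mg of potassium: banana $0.0009, edamame $0.0011, peanut butter $0.0017, spinach $0.0023.
With no serving limits, use only banana: 1994 mg / 447 mg = 4.461 servings × $0.40 = $1.78.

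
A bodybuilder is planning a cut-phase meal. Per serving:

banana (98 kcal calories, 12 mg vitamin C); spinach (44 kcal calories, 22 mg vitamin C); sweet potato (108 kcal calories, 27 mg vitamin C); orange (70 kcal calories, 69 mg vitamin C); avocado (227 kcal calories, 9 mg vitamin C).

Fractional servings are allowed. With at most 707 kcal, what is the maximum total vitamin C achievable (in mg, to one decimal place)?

Vitamin C per kcal: orange 0.9857, spinach 0.5, sweet potato 0.25, banana 0.1224, avocado 0.03965.
With no serving limits, spend the whole calories allowance on orange: 707 kcal / 70 kcal × 69 mg = 696.9 mg.

696.9 mg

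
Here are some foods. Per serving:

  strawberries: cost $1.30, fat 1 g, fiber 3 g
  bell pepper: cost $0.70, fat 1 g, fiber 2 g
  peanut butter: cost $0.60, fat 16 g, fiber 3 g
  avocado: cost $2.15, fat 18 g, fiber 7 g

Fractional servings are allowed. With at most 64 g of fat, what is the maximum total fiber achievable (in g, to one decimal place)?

Fiber per g fat: strawberries 3, bell pepper 2, avocado 0.3889, peanut butter 0.1875.
With no serving limits, spend the whole fat allowance on strawberries: 64 g / 1 g × 3 g = 192.0 g.

192.0 g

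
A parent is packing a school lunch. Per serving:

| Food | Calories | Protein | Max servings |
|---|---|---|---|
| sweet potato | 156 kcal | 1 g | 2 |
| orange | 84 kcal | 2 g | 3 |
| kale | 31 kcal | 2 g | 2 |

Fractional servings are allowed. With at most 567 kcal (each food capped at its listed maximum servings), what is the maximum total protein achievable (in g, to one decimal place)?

11.6 g

Protein per kcal: kale 0.06452, orange 0.02381, sweet potato 0.00641.
Take 2 servings of kale: uses 62 kcal, +4.0 g protein (running total 4.0 g).
Take 3 servings of orange: uses 252 kcal, +6.0 g protein (running total 10.0 g).
Take 1.622 servings of sweet potato: uses 253 kcal, +1.6 g protein (running total 11.6 g).
Filling greedily by protein-per-kcal is optimal for one linear limit, giving 11.6 g.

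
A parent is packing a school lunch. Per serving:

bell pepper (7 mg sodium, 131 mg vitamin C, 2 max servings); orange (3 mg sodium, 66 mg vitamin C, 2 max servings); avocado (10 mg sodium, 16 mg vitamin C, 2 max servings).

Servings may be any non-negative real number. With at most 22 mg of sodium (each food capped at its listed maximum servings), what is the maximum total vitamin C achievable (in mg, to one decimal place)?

397.2 mg

Vitamin C per mg sodium: orange 22, bell pepper 18.71, avocado 1.6.
Take 2 servings of orange: uses 6 mg sodium, +132.0 mg vitamin C (running total 132.0 mg).
Take 2 servings of bell pepper: uses 14 mg sodium, +262.0 mg vitamin C (running total 394.0 mg).
Take 0.2 servings of avocado: uses 2 mg sodium, +3.2 mg vitamin C (running total 397.2 mg).
Greedy by best ratio exhausts the sodium allowance optimally: 397.2 mg.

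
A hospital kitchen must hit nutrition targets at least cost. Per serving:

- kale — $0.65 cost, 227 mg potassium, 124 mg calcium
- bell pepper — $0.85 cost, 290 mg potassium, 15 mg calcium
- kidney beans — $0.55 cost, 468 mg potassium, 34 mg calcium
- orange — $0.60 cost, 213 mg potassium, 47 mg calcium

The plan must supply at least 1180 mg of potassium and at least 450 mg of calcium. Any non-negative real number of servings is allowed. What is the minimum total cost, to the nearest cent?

A basic optimal solution has at most two foods positive. Try each food alone and each pair with both targets met exactly.
kale only: max(1180/227, 450/124) = 5.198 servings → $3.38.
bell pepper only: max(1180/290, 450/15) = 30 servings → $25.50.
kidney beans only: max(1180/468, 450/34) = 13.24 servings → $7.28.
orange only: max(1180/213, 450/47) = 9.574 servings → $5.74.
kale + bell pepper with both tight: 3.465 servings and 1.357 servings → $3.41.
kale + kidney beans with both tight: 3.388 servings and 0.8779 servings → $2.69.
kale + orange with both tight: 2.566 servings and 2.806 servings → $3.35.
bell pepper + kidney beans: intersection lies outside the first quadrant.
bell pepper + orange: the both-tight solution has a negative serving — not a feasible corner.
kidney beans + orange: intersection lies outside the first quadrant.
So the least-cost plan costs $2.69.

$2.69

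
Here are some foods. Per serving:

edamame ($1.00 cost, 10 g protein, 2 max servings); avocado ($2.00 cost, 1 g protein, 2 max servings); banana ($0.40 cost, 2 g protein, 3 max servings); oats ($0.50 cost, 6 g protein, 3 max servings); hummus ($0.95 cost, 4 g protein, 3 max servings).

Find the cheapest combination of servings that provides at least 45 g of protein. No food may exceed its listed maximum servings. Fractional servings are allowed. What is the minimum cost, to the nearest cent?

Cost per g of protein: oats $0.0833, edamame $0.1000, banana $0.2000, hummus $0.2375, avocado $2.0000.
Take 3 servings of oats: +18.0 g protein for $1.50 (total $1.50, still need 27.0 g).
Take 2 servings of edamame: +20.0 g protein for $2.00 (total $3.50, still need 7.0 g).
Take 3 servings of banana: +6.0 g protein for $1.20 (total $4.70, still need 1.0 g).
Take 0.25 servings of hummus: +1.0 g protein for $0.24 (total $4.94, still need 0.0 g).
Greedy by cheapest-per-g is optimal for a single linear constraint, so the minimum cost is $4.94.

$4.94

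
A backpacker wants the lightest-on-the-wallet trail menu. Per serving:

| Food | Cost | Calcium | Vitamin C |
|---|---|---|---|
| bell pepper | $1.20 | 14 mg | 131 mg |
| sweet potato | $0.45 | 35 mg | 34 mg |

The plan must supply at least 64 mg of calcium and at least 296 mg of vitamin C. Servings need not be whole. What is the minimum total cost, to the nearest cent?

$2.85

Check every corner: each single food scaled to meet both minima, and each pair solved so both constraints bind.
bell pepper only: max(64/14, 296/131) = 4.571 servings → $5.49.
sweet potato only: max(64/35, 296/34) = 8.706 servings → $3.92.
bell pepper + sweet potato with both tight: 1.992 servings and 1.032 servings → $2.85.
So the least-cost plan costs $2.85.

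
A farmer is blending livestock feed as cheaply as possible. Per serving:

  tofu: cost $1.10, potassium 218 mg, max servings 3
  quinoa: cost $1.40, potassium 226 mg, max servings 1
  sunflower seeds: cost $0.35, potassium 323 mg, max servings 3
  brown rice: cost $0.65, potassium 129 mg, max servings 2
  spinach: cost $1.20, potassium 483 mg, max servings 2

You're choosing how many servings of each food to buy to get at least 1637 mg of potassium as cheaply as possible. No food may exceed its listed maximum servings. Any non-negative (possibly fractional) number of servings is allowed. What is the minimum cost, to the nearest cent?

Cost per mg of potassium: sunflower seeds $0.0011, spinach $0.0025, brown rice $0.0050, tofu $0.0050, quinoa $0.0062.
Take 3 servings of sunflower seeds: +969.0 mg potassium for $1.05 (total $1.05, still need 668.0 mg).
Take 1.383 servings of spinach: +668.0 mg potassium for $1.66 (total $2.71, still need 0.0 mg).
Greedy by cheapest-per-mg is optimal for a single linear constraint, so the minimum cost is $2.71.

$2.71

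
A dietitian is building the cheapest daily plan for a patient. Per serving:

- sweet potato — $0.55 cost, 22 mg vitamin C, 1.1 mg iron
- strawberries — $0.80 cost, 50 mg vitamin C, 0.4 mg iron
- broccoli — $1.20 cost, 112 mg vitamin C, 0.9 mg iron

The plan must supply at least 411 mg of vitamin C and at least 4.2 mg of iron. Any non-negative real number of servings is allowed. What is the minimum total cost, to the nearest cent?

$4.71

This is a tiny linear program; its minimum lies at a vertex of the feasible set. List the vertices and price them.
sweet potato only: max(411/22, 4.2/1.1) = 18.68 servings → $10.28.
strawberries only: max(411/50, 4.2/0.4) = 10.5 servings → $8.40.
broccoli only: max(411/112, 4.2/0.9) = 4.667 servings → $5.60.
sweet potato + strawberries with both tight: 0.987 servings and 7.786 servings → $6.77.
sweet potato + broccoli with both tight: 0.972 servings and 3.479 servings → $4.71.
strawberries + broccoli: intersection lies outside the first quadrant.
The minimum over all feasible corners is $4.71.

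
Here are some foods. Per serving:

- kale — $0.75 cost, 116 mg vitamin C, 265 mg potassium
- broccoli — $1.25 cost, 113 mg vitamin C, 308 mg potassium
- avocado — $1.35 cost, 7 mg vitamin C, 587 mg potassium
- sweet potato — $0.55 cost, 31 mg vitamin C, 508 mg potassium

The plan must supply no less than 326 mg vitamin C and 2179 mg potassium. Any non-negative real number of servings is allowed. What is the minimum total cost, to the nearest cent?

Two binding constraints pin down two serving amounts, so the optimal mix uses at most two foods. The candidates are each food alone (scaled to the tighter of vitamin C/potassium) and each pair with both constraints tight.
kale only: max(326/116, 2179/265) = 8.223 servings → $6.17.
broccoli only: max(326/113, 2179/308) = 7.075 servings → $8.84.
avocado only: max(326/7, 2179/587) = 46.57 servings → $62.87.
sweet potato only: max(326/31, 2179/508) = 10.52 servings → $5.78.
kale + broccoli: the both-tight solution has a negative serving — not a feasible corner.
kale + avocado with both tight: 2.659 servings and 2.512 servings → $5.39.
kale + sweet potato with both tight: 1.934 servings and 3.281 servings → $3.25.
broccoli + avocado with both tight: 2.744 servings and 2.272 servings → $6.50.
broccoli + sweet potato with both tight: 2.049 servings and 3.047 servings → $4.24.
avocado + sweet potato: intersection lies outside the first quadrant.
Cheapest feasible corner: $3.25.

$3.25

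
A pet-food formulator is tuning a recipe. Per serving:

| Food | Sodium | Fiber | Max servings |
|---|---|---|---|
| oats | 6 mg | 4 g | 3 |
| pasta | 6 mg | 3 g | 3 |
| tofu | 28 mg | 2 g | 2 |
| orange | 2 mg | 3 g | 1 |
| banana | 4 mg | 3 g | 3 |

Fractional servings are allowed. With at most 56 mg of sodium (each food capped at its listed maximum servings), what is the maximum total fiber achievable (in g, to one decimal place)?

33.4 g

Fiber per mg sodium: orange 1.5, banana 0.75, oats 0.6667, pasta 0.5, tofu 0.07143.
Take 1 serving of orange: uses 2 mg sodium, +3.0 g fiber (running total 3.0 g).
Take 3 servings of banana: uses 12 mg sodium, +9.0 g fiber (running total 12.0 g).
Take 3 servings of oats: uses 18 mg sodium, +12.0 g fiber (running total 24.0 g).
Take 3 servings of pasta: uses 18 mg sodium, +9.0 g fiber (running total 33.0 g).
Take 0.2143 servings of tofu: uses 6 mg sodium, +0.4 g fiber (running total 33.4 g).
Greedy by best ratio exhausts the sodium allowance optimally: 33.4 g.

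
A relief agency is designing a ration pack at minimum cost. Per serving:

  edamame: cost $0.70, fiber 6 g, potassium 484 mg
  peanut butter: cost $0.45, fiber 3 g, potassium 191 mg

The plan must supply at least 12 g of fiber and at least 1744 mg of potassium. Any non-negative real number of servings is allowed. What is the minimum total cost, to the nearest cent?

$2.52

A basic optimal solution has at most two foods positive. Try each food alone and each pair with both targets met exactly.
edamame only: max(12/6, 1744/484) = 3.603 servings → $2.52.
peanut butter only: max(12/3, 1744/191) = 9.131 servings → $4.11.
edamame + peanut butter with both targets exact would need a negative amount; discard.
The minimum over all feasible corners is $2.52.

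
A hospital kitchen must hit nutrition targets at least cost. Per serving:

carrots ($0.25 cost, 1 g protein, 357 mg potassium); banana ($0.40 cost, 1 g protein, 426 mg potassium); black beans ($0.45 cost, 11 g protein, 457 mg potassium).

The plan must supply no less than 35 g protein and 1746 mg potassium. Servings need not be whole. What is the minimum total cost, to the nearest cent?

$1.63

Check every corner: each single food scaled to meet both minima, and each pair solved so both constraints bind.
carrots only: max(35/1, 1746/357) = 35 servings → $8.75.
banana only: max(35/1, 1746/426) = 35 servings → $14.00.
black beans only: max(35/11, 1746/457) = 3.821 servings → $1.72.
carrots + banana with both targets exact would need a negative amount; discard.
carrots + black beans with both tight: 0.9254 servings and 3.098 servings → $1.63.
banana + black beans with both tight: 0.7593 servings and 3.113 servings → $1.70.
Cheapest feasible corner: $1.63.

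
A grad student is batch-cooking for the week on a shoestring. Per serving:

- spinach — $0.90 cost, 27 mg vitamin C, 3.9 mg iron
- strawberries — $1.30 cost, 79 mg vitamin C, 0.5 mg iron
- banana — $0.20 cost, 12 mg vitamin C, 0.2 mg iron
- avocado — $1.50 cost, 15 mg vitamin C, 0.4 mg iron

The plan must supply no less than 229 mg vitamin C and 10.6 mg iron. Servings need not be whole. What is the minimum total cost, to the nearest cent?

An LP optimum is at a vertex; with two nutrient constraints at most two foods are used. Check each candidate.
spinach only: max(229/27, 10.6/3.9) = 8.481 servings → $7.63.
strawberries only: max(229/79, 10.6/0.5) = 21.2 servings → $27.56.
banana only: max(229/12, 10.6/0.2) = 53 servings → $10.60.
avocado only: max(229/15, 10.6/0.4) = 26.5 servings → $39.75.
spinach + strawberries with both tight: 2.454 servings and 2.06 servings → $4.89.
spinach + banana with both tight: 1.966 servings and 14.66 servings → $4.70.
spinach + avocado with both tight: 1.413 servings and 12.72 servings → $20.36.
strawberries + banana: intersection lies outside the first quadrant.
strawberries + avocado: the both-tight solution has a negative serving — not a feasible corner.
banana + avocado: the both-tight solution has a negative serving — not a feasible corner.
Cheapest feasible corner: $4.70.

$4.70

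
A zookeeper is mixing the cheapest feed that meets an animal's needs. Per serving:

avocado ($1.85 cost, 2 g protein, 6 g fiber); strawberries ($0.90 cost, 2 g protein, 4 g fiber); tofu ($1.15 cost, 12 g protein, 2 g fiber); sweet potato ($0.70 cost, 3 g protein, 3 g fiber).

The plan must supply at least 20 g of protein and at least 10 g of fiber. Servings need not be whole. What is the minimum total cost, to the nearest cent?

$3.02

The cheapest plan sits at a corner of the feasible region — with two constraints it uses at most two foods.
avocado only: max(20/2, 10/6) = 10 servings → $18.50.
strawberries only: max(20/2, 10/4) = 10 servings → $9.00.
tofu only: max(20/12, 10/2) = 5 servings → $5.75.
sweet potato only: max(20/3, 10/3) = 6.667 servings → $4.67.
avocado + strawberries: the both-tight solution has a negative serving — not a feasible corner.
avocado + tofu with both tight: 1.176 servings and 1.471 servings → $3.87.
avocado + sweet potato: intersection lies outside the first quadrant.
strawberries + tofu with both tight: 1.818 servings and 1.364 servings → $3.20.
strawberries + sweet potato: intersection lies outside the first quadrant.
tofu + sweet potato with both tight: 1 serving and 2.667 servings → $3.02.
So the least-cost plan costs $3.02.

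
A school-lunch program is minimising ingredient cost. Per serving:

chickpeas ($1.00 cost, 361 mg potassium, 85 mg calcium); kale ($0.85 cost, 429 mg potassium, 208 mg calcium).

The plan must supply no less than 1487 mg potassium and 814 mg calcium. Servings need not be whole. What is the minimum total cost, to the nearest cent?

$3.33

chickpeas only: max(1487/361, 814/85) = 9.576 servings → $9.58.
kale only: max(1487/429, 814/208) = 3.913 servings → $3.33.
chickpeas + kale: the both-tight solution has a negative serving — not a feasible corner.
Cheapest feasible corner: $3.33.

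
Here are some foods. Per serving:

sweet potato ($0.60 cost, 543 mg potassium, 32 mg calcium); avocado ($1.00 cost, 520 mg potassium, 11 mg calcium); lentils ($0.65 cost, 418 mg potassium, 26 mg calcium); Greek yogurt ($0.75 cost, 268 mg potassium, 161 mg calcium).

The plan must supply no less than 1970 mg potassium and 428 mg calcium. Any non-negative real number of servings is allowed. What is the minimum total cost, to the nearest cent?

$3.15

With two linear requirements the optimum uses one or two foods; enumerate the corners.
sweet potato only: max(1970/543, 428/32) = 13.38 servings → $8.03.
avocado only: max(1970/520, 428/11) = 38.91 servings → $38.91.
lentils only: max(1970/418, 428/26) = 16.46 servings → $10.70.
Greek yogurt only: max(1970/268, 428/161) = 7.351 servings → $5.51.
sweet potato + avocado: the both-tight solution has a negative serving — not a feasible corner.
sweet potato + lentils with both targets exact would need a negative amount; discard.
sweet potato + Greek yogurt with both tight: 2.568 servings and 2.148 servings → $3.15.
avocado + lentils with both targets exact would need a negative amount; discard.
avocado + Greek yogurt with both tight: 2.507 servings and 2.487 servings → $4.37.
lentils + Greek yogurt with both tight: 3.356 servings and 2.116 servings → $3.77.
The minimum over all feasible corners is $3.15.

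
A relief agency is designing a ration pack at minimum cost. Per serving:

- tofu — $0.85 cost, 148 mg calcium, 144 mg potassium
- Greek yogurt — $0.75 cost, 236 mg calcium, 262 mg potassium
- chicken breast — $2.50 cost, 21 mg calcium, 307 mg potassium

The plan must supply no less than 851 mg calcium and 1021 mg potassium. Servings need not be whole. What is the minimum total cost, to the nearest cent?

The cheapest plan sits at a corner of the feasible region — with two constraints it uses at most two foods.
tofu only: max(851/148, 1021/144) = 7.09 servings → $6.03.
Greek yogurt only: max(851/236, 1021/262) = 3.897 servings → $2.92.
chicken breast only: max(851/21, 1021/307) = 40.52 servings → $101.31.
tofu + Greek yogurt: intersection lies outside the first quadrant.
tofu + chicken breast with both tight: 5.654 servings and 0.6735 servings → $6.49.
Greek yogurt + chicken breast with both tight: 3.582 servings and 0.2688 servings → $3.36.
Cheapest feasible corner: $2.92.

$2.92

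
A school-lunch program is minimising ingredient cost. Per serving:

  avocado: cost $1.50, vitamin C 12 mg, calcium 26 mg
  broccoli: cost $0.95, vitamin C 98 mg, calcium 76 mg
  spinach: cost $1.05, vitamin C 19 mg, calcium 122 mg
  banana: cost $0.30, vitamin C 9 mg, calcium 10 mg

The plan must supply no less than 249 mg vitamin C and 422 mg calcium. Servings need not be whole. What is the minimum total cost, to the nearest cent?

$4.26

This is a tiny linear program; its minimum lies at a vertex of the feasible set. List the vertices and price them.
avocado only: max(249/12, 422/26) = 20.75 servings → $31.12.
broccoli only: max(249/98, 422/76) = 5.553 servings → $5.28.
spinach only: max(249/19, 422/122) = 13.11 servings → $13.76.
banana only: max(249/9, 422/10) = 42.2 servings → $12.66.
avocado + broccoli with both tight: 13.71 servings and 0.8619 servings → $21.39.
avocado + spinach: the both-tight solution has a negative serving — not a feasible corner.
avocado + banana with both tight: 11.47 servings and 12.37 servings → $20.92.
broccoli + spinach with both tight: 2.127 servings and 2.134 servings → $4.26.
broccoli + banana: intersection lies outside the first quadrant.
spinach + banana with both tight: 1.441 servings and 24.63 servings → $8.90.
The minimum over all feasible corners is $4.26.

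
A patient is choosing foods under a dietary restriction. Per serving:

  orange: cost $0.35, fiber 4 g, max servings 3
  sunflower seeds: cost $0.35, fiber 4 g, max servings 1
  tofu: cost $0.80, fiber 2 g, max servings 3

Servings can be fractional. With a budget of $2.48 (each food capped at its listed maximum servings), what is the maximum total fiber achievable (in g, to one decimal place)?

18.7 g

Fiber per dollar: orange 11.43, sunflower seeds 11.43, tofu 2.5.
Take 3 servings of orange: spends $1.05, +12.0 g fiber (running total 12.0 g).
Take 1 serving of sunflower seeds: spends $0.35, +4.0 g fiber (running total 16.0 g).
Take 1.35 servings of tofu: spends $1.08, +2.7 g fiber (running total 18.7 g).
Filling greedily by fiber-per-dollar is optimal for one linear limit, giving 18.7 g.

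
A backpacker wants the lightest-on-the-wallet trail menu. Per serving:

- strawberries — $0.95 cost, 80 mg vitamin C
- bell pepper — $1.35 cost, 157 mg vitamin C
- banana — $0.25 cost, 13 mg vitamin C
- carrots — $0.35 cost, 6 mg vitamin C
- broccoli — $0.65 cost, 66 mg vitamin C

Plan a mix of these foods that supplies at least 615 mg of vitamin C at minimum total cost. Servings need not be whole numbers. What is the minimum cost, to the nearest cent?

$5.29

Cost per mg of vitamin C: bell pepper $0.0086, broccoli $0.0098, strawberries $0.0119, banana $0.0192, carrots $0.0583.
With no serving limits, use only bell pepper: 615 mg / 157 mg = 3.917 servings × $1.35 = $5.29.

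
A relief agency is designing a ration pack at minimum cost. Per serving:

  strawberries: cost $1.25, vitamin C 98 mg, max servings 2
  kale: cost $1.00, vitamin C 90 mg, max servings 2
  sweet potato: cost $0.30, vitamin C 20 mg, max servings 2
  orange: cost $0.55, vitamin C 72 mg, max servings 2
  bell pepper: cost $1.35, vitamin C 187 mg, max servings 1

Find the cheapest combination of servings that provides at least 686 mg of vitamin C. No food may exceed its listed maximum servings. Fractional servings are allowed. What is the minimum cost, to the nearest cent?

Cost per mg of vitamin C: bell pepper $0.0072, orange $0.0076, kale $0.0111, strawberries $0.0128, sweet potato $0.0150.
Take 1 serving of bell pepper: +187.0 mg vitamin C for $1.35 (total $1.35, still need 499.0 mg).
Take 2 servings of orange: +144.0 mg vitamin C for $1.10 (total $2.45, still need 355.0 mg).
Take 2 servings of kale: +180.0 mg vitamin C for $2.00 (total $4.45, still need 175.0 mg).
Take 1.786 servings of strawberries: +175.0 mg vitamin C for $2.23 (total $6.68, still need 0.0 mg).
Filling from the cheapest source first is optimal under one linear minimum: $6.68.

$6.68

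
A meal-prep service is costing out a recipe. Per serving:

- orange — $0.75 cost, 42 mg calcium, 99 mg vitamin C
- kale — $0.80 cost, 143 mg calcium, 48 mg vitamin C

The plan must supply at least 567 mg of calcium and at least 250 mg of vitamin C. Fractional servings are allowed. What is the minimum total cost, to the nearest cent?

$3.53

An LP optimum is at a vertex; with two nutrient constraints at most two foods are used. Check each candidate.
orange only: max(567/42, 250/99) = 13.5 servings → $10.12.
kale only: max(567/143, 250/48) = 5.208 servings → $4.17.
orange + kale with both tight: 0.7029 servings and 3.759 servings → $3.53.
Cheapest feasible corner: $3.53.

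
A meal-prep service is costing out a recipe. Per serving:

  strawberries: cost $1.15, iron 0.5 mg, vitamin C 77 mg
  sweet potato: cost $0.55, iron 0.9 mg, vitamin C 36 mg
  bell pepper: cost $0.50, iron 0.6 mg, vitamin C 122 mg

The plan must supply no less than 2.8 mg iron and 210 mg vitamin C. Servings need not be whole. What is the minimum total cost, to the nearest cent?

$1.84

For a min-cost LP with two ≥-constraints, a basic feasible solution has at most two positive variables.
strawberries only: max(2.8/0.5, 210/77) = 5.6 servings → $6.44.
sweet potato only: max(2.8/0.9, 210/36) = 5.833 servings → $3.21.
bell pepper only: max(2.8/0.6, 210/122) = 4.667 servings → $2.33.
strawberries + sweet potato with both tight: 1.719 servings and 2.156 servings → $3.16.
strawberries + bell pepper with both targets exact would need a negative amount; discard.
sweet potato + bell pepper with both tight: 2.444 servings and 1 serving → $1.84.
The minimum over all feasible corners is $1.84.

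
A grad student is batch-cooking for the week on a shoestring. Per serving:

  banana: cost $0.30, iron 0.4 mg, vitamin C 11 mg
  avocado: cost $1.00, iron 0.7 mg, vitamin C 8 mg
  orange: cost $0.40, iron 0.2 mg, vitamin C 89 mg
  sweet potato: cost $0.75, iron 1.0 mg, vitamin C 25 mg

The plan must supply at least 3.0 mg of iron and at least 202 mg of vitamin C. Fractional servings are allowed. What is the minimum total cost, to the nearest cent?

$2.61

At the optimum either one food covers both requirements or two foods hit both targets exactly; no other combination can be cheaper.
banana only: max(3.0/0.4, 202/11) = 18.36 servings → $5.51.
avocado only: max(3.0/0.7, 202/8) = 25.25 servings → $25.25.
orange only: max(3.0/0.2, 202/89) = 15 servings → $6.00.
sweet potato only: max(3.0/1.0, 202/25) = 8.08 servings → $6.06.
banana + avocado with both targets exact would need a negative amount; discard.
banana + orange with both tight: 6.784 servings and 1.431 servings → $2.61.
banana + sweet potato: the both-tight solution has a negative serving — not a feasible corner.
avocado + orange with both tight: 3.733 servings and 1.934 servings → $4.51.
avocado + sweet potato: intersection lies outside the first quadrant.
orange + sweet potato with both tight: 1.512 servings and 2.698 servings → $2.63.
Cheapest feasible corner: $2.61.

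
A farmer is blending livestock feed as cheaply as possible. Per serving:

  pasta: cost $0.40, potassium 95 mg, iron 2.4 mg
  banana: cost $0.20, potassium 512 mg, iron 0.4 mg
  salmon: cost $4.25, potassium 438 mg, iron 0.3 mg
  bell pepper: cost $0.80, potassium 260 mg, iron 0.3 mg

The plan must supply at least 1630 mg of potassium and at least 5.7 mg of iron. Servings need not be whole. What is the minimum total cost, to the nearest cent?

This is a tiny linear program; its minimum lies at a vertex of the feasible set. List the vertices and price them.
pasta only: max(1630/95, 5.7/2.4) = 17.16 servings → $6.86.
banana only: max(1630/512, 5.7/0.4) = 14.25 servings → $2.85.
salmon only: max(1630/438, 5.7/0.3) = 19 servings → $80.75.
bell pepper only: max(1630/260, 5.7/0.3) = 19 servings → $15.20.
pasta + banana with both tight: 1.903 servings and 2.83 servings → $1.33.
pasta + salmon with both tight: 1.963 servings and 3.296 servings → $14.79.
pasta + bell pepper with both tight: 1.668 servings and 5.66 servings → $5.19.
banana + salmon: the both-tight solution has a negative serving — not a feasible corner.
banana + bell pepper with both targets exact would need a negative amount; discard.
salmon + bell pepper with both targets exact would need a negative amount; discard.
So the least-cost plan costs $1.33.

$1.33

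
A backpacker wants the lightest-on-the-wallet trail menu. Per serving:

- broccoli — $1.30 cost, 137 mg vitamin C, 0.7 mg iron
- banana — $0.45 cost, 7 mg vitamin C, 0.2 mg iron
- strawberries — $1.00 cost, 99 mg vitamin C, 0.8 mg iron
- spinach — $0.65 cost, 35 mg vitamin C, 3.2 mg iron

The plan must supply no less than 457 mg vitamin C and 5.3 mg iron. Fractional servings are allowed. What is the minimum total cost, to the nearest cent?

$4.65

Compare the cost at each extreme point of the feasible region.
broccoli only: max(457/137, 5.3/0.7) = 7.571 servings → $9.84.
banana only: max(457/7, 5.3/0.2) = 65.29 servings → $29.38.
strawberries only: max(457/99, 5.3/0.8) = 6.625 servings → $6.62.
spinach only: max(457/35, 5.3/3.2) = 13.06 servings → $8.49.
broccoli + banana with both tight: 2.413 servings and 18.05 servings → $11.26.
broccoli + strawberries: intersection lies outside the first quadrant.
broccoli + spinach with both tight: 3.085 servings and 0.9814 servings → $4.65.
banana + strawberries with both tight: 11.2 servings and 3.824 servings → $8.87.
banana + spinach with both targets exact would need a negative amount; discard.
strawberries + spinach with both tight: 4.421 servings and 0.5509 servings → $4.78.
The minimum over all feasible corners is $4.65.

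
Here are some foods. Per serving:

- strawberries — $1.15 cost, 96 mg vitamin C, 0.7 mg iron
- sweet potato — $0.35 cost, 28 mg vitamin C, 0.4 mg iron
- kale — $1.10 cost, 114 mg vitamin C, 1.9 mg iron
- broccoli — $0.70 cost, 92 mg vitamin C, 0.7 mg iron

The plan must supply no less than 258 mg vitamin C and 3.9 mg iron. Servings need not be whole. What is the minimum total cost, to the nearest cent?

For a min-cost LP with two ≥-constraints, a basic feasible solution has at most two positive variables.
strawberries only: max(258/96, 3.9/0.7) = 5.571 servings → $6.41.
sweet potato only: max(258/28, 3.9/0.4) = 9.75 servings → $3.41.
kale only: max(258/114, 3.9/1.9) = 2.263 servings → $2.49.
broccoli only: max(258/92, 3.9/0.7) = 5.571 servings → $3.90.
strawberries + sweet potato with both targets exact would need a negative amount; discard.
strawberries + kale with both tight: 0.4444 servings and 1.889 servings → $2.59.
strawberries + broccoli: the both-tight solution has a negative serving — not a feasible corner.
sweet potato + kale with both tight: 6 servings and 0.7895 servings → $2.97.
sweet potato + broccoli with both targets exact would need a negative amount; discard.
kale + broccoli with both tight: 1.876 servings and 0.48 servings → $2.40.
Cheapest feasible corner: $2.40.

$2.40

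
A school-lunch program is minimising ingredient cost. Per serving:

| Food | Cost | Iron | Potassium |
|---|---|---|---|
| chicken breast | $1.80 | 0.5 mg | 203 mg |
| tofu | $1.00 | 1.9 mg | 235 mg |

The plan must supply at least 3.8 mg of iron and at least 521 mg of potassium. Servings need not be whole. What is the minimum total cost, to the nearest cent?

The cheapest plan sits at a corner of the feasible region — with two constraints it uses at most two foods.
chicken breast only: max(3.8/0.5, 521/203) = 7.6 servings → $13.68.
tofu only: max(3.8/1.9, 521/235) = 2.217 servings → $2.22.
chicken breast + tofu with both tight: 0.3613 servings and 1.905 servings → $2.56.
So the least-cost plan costs $2.22.

$2.22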